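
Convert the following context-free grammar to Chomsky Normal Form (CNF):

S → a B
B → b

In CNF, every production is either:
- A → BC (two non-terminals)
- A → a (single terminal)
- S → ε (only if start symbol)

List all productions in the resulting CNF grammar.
The grammar has no ε-productions or unit productions to eliminate.
S → a B has terminal a in a right-hand side of length ≥ 2: introduce T_a → a and use T_a in place of a.
B → b is already in CNF (single terminal) – keep it.
S → a B becomes S → T_a B.
Resulting CNF grammar (3 productions): T_a → a; B → b; S → T_a B

Final answer: T_a → a; B → b; S → T_a B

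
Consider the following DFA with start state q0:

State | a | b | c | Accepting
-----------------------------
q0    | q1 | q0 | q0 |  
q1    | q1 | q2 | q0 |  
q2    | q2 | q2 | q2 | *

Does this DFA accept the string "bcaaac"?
Start in q0.
Read 'b': q0 → q0
Read 'c': q0 → q0
Read 'a': q0 → q1
Read 'a': q1 → q1
Read 'a': q1 → q1
Read 'c': q1 → q0
Final state q0 is not accepting, so the string is rejected.

Final answer: No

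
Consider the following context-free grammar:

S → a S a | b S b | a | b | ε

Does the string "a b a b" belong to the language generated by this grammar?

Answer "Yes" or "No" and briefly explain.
Every production places the same symbol at both ends (or yields a single symbol / ε), so every derived string is a palindrome. a b a b reversed is b a b a ≠ a b a b, so it is not a palindrome and cannot be derived (already the first step fails: the string starts with a but ends with b, so neither S → a S a nor S → b S b fits).

Final answer: No - no valid derivation exists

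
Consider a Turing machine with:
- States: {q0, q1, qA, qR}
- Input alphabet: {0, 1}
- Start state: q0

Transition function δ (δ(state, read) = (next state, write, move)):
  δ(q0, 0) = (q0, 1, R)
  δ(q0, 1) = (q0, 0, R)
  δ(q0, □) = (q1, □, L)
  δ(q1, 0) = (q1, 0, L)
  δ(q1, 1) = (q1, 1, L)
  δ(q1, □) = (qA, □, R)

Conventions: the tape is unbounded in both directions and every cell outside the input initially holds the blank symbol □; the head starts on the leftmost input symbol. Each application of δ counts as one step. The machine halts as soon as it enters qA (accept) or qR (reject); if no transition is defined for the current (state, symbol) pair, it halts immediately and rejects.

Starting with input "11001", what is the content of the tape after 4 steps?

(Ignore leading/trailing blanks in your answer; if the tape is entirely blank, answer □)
Step 0: [q0]11001 (head at position 0)
Step 1: δ(q0, 1) = (q0, 0, R)  ⊢  0[q0]1001 (head at position 1)
Step 2: δ(q0, 1) = (q0, 0, R)  ⊢  00[q0]001 (head at position 2)
Step 3: δ(q0, 0) = (q0, 1, R)  ⊢  001[q0]01 (head at position 3)
Step 4: δ(q0, 0) = (q0, 1, R)  ⊢  0011[q0]1 (head at position 4)
Tape after 4 steps (ignoring surrounding blanks): 00111

Final answer: Tape: 00111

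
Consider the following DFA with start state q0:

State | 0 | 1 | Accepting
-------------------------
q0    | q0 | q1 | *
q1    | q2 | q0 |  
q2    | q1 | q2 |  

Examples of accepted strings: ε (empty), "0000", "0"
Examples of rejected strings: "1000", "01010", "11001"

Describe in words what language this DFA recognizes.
binary numbers divisible by 3 (treating the string as a binary integer; leading zeros allowed, the empty string counts as 0)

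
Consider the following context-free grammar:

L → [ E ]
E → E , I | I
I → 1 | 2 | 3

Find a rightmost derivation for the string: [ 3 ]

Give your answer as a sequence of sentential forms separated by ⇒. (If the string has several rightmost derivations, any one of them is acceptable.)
Start with L.
Step 1: the rightmost non-terminal is L; apply L → [ E ]:  [ E ]
Step 2: the rightmost non-terminal is E; apply E → I:  [ I ]
Step 3: the rightmost non-terminal is I; apply I → 3:  [ 3 ]

Final answer: L ⇒ [ E ] ⇒ [ I ] ⇒ [ 3 ]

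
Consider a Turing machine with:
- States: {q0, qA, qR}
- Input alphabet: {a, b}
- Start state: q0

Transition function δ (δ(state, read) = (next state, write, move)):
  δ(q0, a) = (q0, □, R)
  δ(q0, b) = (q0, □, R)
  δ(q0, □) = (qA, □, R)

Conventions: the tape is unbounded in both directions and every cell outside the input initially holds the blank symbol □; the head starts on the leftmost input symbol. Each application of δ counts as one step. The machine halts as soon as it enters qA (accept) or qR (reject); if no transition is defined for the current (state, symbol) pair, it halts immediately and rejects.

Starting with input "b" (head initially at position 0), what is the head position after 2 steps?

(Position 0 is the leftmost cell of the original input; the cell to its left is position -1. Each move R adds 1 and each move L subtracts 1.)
Step 0: [q0]b (head at position 0)
Step 1: δ(q0, b) = (q0, □, R)  ⊢  □[q0]□ (head at position 1)
Step 2: δ(q0, □) = (qA, □, R)  ⊢  □□[qA]□ (head at position 2)
Head position after 2 steps: 2

Final answer: Position 2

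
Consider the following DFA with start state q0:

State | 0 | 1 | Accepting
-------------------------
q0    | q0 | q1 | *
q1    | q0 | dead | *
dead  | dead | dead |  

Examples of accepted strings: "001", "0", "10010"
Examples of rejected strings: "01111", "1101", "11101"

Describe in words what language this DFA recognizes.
binary strings with no two consecutive 1s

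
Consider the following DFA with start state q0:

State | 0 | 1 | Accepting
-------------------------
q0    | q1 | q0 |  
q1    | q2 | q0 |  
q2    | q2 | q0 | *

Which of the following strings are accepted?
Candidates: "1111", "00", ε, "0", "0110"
"1111": q0 → q0 → q0 → q0 → q0; q0 is not accepting → rejected
"00": q0 → q1 → q2; q2 is accepting → accepted
ε: q0; q0 is not accepting → rejected
"0": q0 → q1; q1 is not accepting → rejected
"0110": q0 → q1 → q0 → q0 → q1; q1 is not accepting → rejected

Final answer: "00"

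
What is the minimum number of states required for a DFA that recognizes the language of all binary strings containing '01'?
Language: binary strings containing '01'
Lower bound (Myhill–Nerode): the prefixes ε, 0, 01 are pairwise distinguishable:
  ε vs 01: suffix ε distinguishes them (ε is rejected, 01 is accepted)
  0 vs 01: suffix ε distinguishes them (0 is rejected, 01 is accepted)
  ε vs 0: suffix 1 distinguishes them (ε·1 = 1 is rejected, 0·1 = 01 is accepted)
So any DFA needs at least 3 states.
Upper bound: a DFA with 3 states exists (one state per class above: 'no progress', 'last symbol 0', and 'seen 01' (accepting sink)).
Minimum states: 3

Final answer: 3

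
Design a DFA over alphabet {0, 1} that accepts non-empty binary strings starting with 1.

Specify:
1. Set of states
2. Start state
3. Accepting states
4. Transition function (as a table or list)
One valid DFA (any DFA recognizing the same language is acceptable):
States: {q0, q1, q2}
Start: q0
Accepting: {q1}
Transitions (accepting states marked with *):
State | 0 | 1 | Accepting
-------------------------
q0    | q2 | q1 |  
q1    | q1 | q1 | *
q2    | q2 | q2 |  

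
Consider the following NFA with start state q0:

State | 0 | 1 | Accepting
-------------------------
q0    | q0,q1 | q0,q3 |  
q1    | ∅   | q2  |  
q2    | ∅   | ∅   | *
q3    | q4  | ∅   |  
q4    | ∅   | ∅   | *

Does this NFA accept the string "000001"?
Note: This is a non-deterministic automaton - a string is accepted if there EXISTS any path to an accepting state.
Track the set of states the NFA could be in: start {q0}
Read '0': {q0} → {q0, q1}
Read '0': {q0, q1} → {q0, q1}
Read '0': {q0, q1} → {q0, q1}
Read '0': {q0, q1} → {q0, q1}
Read '0': {q0, q1} → {q0, q1}
Read '1': {q0, q1} → {q0, q2, q3}
Final set {q0, q2, q3} contains accepting state(s) {q2} → accepted.

Final answer: Yes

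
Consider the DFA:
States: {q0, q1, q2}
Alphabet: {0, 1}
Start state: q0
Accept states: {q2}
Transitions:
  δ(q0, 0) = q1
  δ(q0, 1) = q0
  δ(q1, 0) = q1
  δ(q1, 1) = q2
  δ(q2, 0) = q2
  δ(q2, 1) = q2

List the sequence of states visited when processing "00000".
Starting at q0
Read '0': q0 -> q1
Read '0': q1 -> q1
Read '0': q1 -> q1
Read '0': q1 -> q1
Read '0': q1 -> q1

Final answer: q0 -> q1 -> q1 -> q1 -> q1 -> q1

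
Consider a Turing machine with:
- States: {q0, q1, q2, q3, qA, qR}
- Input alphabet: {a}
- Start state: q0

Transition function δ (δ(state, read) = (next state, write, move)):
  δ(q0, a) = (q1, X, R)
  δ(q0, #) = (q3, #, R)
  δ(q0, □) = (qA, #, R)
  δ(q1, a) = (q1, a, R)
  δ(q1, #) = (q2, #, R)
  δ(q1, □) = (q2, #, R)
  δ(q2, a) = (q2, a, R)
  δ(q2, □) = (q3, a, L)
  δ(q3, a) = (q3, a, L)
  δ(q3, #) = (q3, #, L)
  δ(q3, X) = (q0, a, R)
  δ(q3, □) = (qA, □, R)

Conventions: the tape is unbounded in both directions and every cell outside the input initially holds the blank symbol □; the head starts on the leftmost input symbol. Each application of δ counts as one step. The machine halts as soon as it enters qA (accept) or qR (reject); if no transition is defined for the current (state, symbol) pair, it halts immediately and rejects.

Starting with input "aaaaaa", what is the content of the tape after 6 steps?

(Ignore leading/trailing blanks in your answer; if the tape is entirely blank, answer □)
Step 0: [q0]aaaaaa (head at position 0)
Step 1: δ(q0, a) = (q1, X, R)  ⊢  X[q1]aaaaa (head at position 1)
Step 2: δ(q1, a) = (q1, a, R)  ⊢  Xa[q1]aaaa (head at position 2)
Step 3: δ(q1, a) = (q1, a, R)  ⊢  Xaa[q1]aaa (head at position 3)
Step 4: δ(q1, a) = (q1, a, R)  ⊢  Xaaa[q1]aa (head at position 4)
Step 5: δ(q1, a) = (q1, a, R)  ⊢  Xaaaa[q1]a (head at position 5)
Step 6: δ(q1, a) = (q1, a, R)  ⊢  Xaaaaa[q1]□ (head at position 6)
Tape after 6 steps (ignoring surrounding blanks): Xaaaaa

Final answer: Tape: Xaaaaa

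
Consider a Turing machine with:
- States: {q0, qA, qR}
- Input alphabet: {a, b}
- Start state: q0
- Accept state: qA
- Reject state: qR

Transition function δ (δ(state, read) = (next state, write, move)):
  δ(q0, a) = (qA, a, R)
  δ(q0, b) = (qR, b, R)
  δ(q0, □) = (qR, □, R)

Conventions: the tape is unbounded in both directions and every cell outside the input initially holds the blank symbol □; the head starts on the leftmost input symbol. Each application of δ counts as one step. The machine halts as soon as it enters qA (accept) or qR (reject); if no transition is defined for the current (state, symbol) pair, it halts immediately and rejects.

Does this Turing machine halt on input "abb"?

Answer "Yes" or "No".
Step 0: [q0]abb (head at position 0)
Step 1: δ(q0, a) = (qA, a, R)  ⊢  a[qA]bb (head at position 1)
The machine is in qA, so it halts and accepts.
It halts after 1 steps.

Final answer: Yes - halts after 1 steps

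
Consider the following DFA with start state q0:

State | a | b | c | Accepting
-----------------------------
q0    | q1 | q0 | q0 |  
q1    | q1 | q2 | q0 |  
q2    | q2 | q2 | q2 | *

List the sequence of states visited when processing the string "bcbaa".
q0 → q0 → q0 → q0 → q1 → q1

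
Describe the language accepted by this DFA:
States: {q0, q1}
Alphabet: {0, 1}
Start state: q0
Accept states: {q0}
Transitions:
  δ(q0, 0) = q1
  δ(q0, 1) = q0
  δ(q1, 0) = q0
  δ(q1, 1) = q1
Analyzing the DFA structure:
Start state: q0
Accept states: {q0}
Interpreting what each state remembers (checking against the transitions):
  q0: an even number of 0s has been read so far
  q1: an odd number of 0s has been read so far
  δ(q0, 0): in q0 (an even number of 0s has been read so far), after reading 0 we have: an odd number of 0s has been read so far → q1
  δ(q0, 1): in q0 (an even number of 0s has been read so far), after reading 1 we have: an even number of 0s has been read so far → q0
  δ(q1, 0): in q1 (an odd number of 0s has been read so far), after reading 0 we have: an even number of 0s has been read so far → q0
  δ(q1, 1): in q1 (an odd number of 0s has been read so far), after reading 1 we have: an odd number of 0s has been read so far → q1
A string is accepted iff it ends in {q0}, i.e. an even number of 0s has been read so far.
Language: All binary strings with an even number of 0s

Final answer: All binary strings with an even number of 0s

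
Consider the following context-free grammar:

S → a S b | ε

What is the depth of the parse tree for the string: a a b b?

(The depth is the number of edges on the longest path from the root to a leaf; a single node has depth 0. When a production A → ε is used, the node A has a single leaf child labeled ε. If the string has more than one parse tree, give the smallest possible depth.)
The only parse tree applies S → a S b 2 times (once per matching a…b pair) and then S → ε.
The S nodes sit at depths 0, 1, …, 2; the innermost S (depth 2) has the single child ε at depth 3.
The terminal leaves a, b are at depths 1..2, so the longest root-to-leaf path is S → S → … → S → ε with 3 edges.
Depth = 3.

Final answer: 3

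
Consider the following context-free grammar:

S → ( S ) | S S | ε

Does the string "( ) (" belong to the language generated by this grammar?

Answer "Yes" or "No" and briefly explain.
Each production adds parentheses only in matched pairs (S → ( S )) or none at all, so every derived string has equally many '(' and ')'. The string ( ) ( has two '(' and one ')', so it cannot be derived.

Final answer: No - no valid derivation exists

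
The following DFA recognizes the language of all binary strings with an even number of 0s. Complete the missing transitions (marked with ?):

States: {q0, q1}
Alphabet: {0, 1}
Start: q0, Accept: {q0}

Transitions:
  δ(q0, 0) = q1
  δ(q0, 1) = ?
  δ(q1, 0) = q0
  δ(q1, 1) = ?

What each state remembers (consistent with the given transitions and accept states):
  q0: an even number of 0s has been read so far
  q1: an odd number of 0s has been read so far
Filling in the missing entries:
  δ(q0, 1): in q0 (an even number of 0s has been read so far), after reading 1 we have: an even number of 0s has been read so far → q0
  δ(q1, 1): in q1 (an odd number of 0s has been read so far), after reading 1 we have: an odd number of 0s has been read so far → q1

Final answer: δ(q0, 1) = q0; δ(q1, 1) = q1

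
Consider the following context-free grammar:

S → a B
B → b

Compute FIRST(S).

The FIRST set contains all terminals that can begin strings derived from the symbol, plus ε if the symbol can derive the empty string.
S has the single production S → a B, whose right-hand side begins with the terminal a. So FIRST(S) = {a}.

Final answer: {a}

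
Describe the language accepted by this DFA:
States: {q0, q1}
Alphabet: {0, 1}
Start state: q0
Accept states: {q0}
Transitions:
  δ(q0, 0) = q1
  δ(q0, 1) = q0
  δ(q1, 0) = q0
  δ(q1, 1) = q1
Analyzing the DFA structure:
Start state: q0
Accept states: {q0}
Interpreting what each state remembers (checking against the transitions):
  q0: an even number of 0s has been read so far
  q1: an odd number of 0s has been read so far
  δ(q0, 0): in q0 (an even number of 0s has been read so far), after reading 0 we have: an odd number of 0s has been read so far → q1
  δ(q0, 1): in q0 (an even number of 0s has been read so far), after reading 1 we have: an even number of 0s has been read so far → q0
  δ(q1, 0): in q1 (an odd number of 0s has been read so far), after reading 0 we have: an even number of 0s has been read so far → q0
  δ(q1, 1): in q1 (an odd number of 0s has been read so far), after reading 1 we have: an odd number of 0s has been read so far → q1
A string is accepted iff it ends in {q0}, i.e. an even number of 0s has been read so far.
Language: All binary strings with an even number of 0s

Final answer: All binary strings with an even number of 0s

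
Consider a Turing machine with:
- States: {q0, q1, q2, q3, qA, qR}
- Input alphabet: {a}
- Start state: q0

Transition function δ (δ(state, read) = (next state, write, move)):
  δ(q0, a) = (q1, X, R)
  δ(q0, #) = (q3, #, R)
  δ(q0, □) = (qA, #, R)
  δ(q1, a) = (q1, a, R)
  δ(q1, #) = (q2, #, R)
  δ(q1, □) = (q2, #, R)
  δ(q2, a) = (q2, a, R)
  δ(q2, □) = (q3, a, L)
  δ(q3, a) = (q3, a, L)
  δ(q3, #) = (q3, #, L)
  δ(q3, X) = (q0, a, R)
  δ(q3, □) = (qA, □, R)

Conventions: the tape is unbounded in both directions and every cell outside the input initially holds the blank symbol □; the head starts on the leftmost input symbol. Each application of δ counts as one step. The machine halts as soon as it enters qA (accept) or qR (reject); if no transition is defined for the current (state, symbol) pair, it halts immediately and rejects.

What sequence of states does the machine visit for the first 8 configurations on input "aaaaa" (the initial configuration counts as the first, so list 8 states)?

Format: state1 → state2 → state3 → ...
Step 0: [q0]aaaaa (head at position 0)
Step 1: δ(q0, a) = (q1, X, R)  ⊢  X[q1]aaaa (head at position 1)
Step 2: δ(q1, a) = (q1, a, R)  ⊢  Xa[q1]aaa (head at position 2)
Step 3: δ(q1, a) = (q1, a, R)  ⊢  Xaa[q1]aa (head at position 3)
Step 4: δ(q1, a) = (q1, a, R)  ⊢  Xaaa[q1]a (head at position 4)
Step 5: δ(q1, a) = (q1, a, R)  ⊢  Xaaaa[q1]□ (head at position 5)
Step 6: δ(q1, □) = (q2, #, R)  ⊢  Xaaaa#[q2]□ (head at position 6)
Step 7: δ(q2, □) = (q3, a, L)  ⊢  Xaaaa[q3]#a (head at position 5)
Reading off the states of these 8 configurations: q0 → q1 → q1 → q1 → q1 → q1 → q2 → q3

Final answer: q0 → q1 → q1 → q1 → q1 → q1 → q2 → q3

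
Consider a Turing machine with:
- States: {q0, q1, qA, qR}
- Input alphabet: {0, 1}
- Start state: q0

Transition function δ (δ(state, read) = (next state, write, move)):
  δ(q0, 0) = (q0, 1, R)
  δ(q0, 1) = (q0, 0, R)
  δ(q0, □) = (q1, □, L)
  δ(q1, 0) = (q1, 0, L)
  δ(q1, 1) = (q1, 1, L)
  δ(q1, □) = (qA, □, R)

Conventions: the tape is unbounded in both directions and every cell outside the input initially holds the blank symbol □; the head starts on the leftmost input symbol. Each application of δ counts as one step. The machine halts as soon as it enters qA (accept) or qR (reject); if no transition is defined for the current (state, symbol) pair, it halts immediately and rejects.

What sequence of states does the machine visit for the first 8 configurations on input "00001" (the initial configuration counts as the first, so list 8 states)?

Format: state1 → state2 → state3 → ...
Step 0: [q0]00001 (head at position 0)
Step 1: δ(q0, 0) = (q0, 1, R)  ⊢  1[q0]0001 (head at position 1)
Step 2: δ(q0, 0) = (q0, 1, R)  ⊢  11[q0]001 (head at position 2)
Step 3: δ(q0, 0) = (q0, 1, R)  ⊢  111[q0]01 (head at position 3)
Step 4: δ(q0, 0) = (q0, 1, R)  ⊢  1111[q0]1 (head at position 4)
Step 5: δ(q0, 1) = (q0, 0, R)  ⊢  11110[q0]□ (head at position 5)
Step 6: δ(q0, □) = (q1, □, L)  ⊢  1111[q1]0□ (head at position 4)
Step 7: δ(q1, 0) = (q1, 0, L)  ⊢  111[q1]10□ (head at position 3)
Reading off the states of these 8 configurations: q0 → q0 → q0 → q0 → q0 → q0 → q1 → q1

Final answer: q0 → q0 → q0 → q0 → q0 → q0 → q1 → q1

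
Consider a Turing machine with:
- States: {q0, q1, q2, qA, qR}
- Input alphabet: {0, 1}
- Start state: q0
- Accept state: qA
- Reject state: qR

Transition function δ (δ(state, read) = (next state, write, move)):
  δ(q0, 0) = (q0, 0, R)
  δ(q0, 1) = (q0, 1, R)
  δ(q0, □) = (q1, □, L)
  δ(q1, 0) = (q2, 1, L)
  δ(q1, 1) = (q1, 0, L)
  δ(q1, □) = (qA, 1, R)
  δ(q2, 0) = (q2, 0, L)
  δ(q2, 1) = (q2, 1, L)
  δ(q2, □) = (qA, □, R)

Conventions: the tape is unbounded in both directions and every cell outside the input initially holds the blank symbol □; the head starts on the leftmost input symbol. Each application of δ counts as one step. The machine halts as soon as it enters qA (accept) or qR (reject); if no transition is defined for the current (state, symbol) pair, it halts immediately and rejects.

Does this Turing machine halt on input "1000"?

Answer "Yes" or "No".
Step 0: [q0]1000 (head at position 0)
Step 1: δ(q0, 1) = (q0, 1, R)  ⊢  1[q0]000 (head at position 1)
Step 2: δ(q0, 0) = (q0, 0, R)  ⊢  10[q0]00 (head at position 2)
Step 3: δ(q0, 0) = (q0, 0, R)  ⊢  100[q0]0 (head at position 3)
Step 4: δ(q0, 0) = (q0, 0, R)  ⊢  1000[q0]□ (head at position 4)
Step 5: δ(q0, □) = (q1, □, L)  ⊢  100[q1]0□ (head at position 3)
Step 6: δ(q1, 0) = (q2, 1, L)  ⊢  10[q2]01□ (head at position 2)
Step 7: δ(q2, 0) = (q2, 0, L)  ⊢  1[q2]001□ (head at position 1)
Step 8: δ(q2, 0) = (q2, 0, L)  ⊢  [q2]1001□ (head at position 0)
Step 9: δ(q2, 1) = (q2, 1, L)  ⊢  [q2]□1001□ (head at position -1)
Step 10: δ(q2, □) = (qA, □, R)  ⊢  □[qA]1001□ (head at position 0)
The machine is in qA, so it halts and accepts.
It halts after 10 steps.

Final answer: Yes - halts after 10 steps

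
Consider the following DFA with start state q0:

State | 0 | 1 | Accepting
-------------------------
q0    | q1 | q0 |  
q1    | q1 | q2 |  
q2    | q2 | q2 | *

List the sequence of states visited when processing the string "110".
q0 → q0 → q0 → q1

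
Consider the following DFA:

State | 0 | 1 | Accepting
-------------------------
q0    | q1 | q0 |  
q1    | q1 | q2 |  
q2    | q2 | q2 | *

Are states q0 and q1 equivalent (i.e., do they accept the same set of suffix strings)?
Try the suffix "1".
From q0: q0 → q0 — not accepting.
From q1: q1 → q2 — accepting.
The two states disagree on this suffix, so they are not equivalent.

Final answer: No. Distinguishing string: "1" - accepted from q1 but not from q0.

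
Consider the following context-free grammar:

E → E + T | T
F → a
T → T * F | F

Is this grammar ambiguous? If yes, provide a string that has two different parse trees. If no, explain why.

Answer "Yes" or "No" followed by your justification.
This is the standard stratified expression grammar: '+' is introduced only by the left-recursive rule E → E + T and '*' only by the left-recursive rule T → T * F, with F → a. For any string, the last '+' must be the one produced at the root E (everything after it is a T containing no '+'), and likewise within each T the last '*' is produced at its root. This fixes the parse tree uniquely (left-associative, '*' binding tighter than '+'), so every string has exactly one parse tree.

Final answer: No - the grammar is unambiguous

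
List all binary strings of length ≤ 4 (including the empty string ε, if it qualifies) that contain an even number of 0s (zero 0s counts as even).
Checking every binary string of length 0 to 4:
  Length 0: accepted: ε | rejected: (none)
  Length 1: accepted: 1 | rejected: 0
  Length 2: accepted: 00, 11 | rejected: 01, 10
  Length 3: accepted: 001, 010, 100, 111 | rejected: 000, 011, 101, 110
  Length 4: accepted: 0000, 0011, 0101, 0110, 1001, 1010, 1100, 1111 | rejected: 0001, 0010, 0100, 0111, 1000, 1011, 1101, 1110
Total: 16 string(s).

Final answer: ε, 1, 00, 11, 001, 010, 100, 111, 0000, 0011, 0101, 0110, 1001, 1010, 1100, 1111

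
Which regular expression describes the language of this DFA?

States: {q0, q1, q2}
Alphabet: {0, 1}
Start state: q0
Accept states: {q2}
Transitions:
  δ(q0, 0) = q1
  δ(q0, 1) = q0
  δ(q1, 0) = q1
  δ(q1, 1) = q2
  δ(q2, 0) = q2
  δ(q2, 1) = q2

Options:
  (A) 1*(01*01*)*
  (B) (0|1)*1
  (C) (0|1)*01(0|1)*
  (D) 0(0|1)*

Testing sample strings against the DFA:
  '0010' -> accepted
  '0111' -> accepted
  '111' -> rejected
  '010' -> accepted
Checking each option for a counterexample:
  (A) 1*(01*01*)*: ε is rejected by the DFA but matches the regex → eliminated
  (B) (0|1)*1: '1' is rejected by the DFA but matches the regex → eliminated
  (C) (0|1)*01(0|1)*: agrees with the DFA on all strings of length ≤ 4
  (D) 0(0|1)*: '0' is rejected by the DFA but matches the regex → eliminated
Only (C) (0|1)*01(0|1)* is consistent with the DFA.

Final answer: (C) (0|1)*01(0|1)*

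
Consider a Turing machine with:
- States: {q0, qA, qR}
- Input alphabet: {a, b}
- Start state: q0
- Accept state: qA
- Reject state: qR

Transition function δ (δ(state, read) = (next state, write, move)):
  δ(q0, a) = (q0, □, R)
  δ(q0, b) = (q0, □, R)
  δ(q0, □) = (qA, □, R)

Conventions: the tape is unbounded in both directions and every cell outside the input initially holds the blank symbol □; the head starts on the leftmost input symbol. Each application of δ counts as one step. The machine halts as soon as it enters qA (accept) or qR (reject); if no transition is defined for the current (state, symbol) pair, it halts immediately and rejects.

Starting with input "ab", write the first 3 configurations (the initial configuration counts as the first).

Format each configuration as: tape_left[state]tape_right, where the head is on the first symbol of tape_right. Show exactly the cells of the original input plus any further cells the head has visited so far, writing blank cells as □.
Step 0: [q0]ab (head at position 0)
Step 1: δ(q0, a) = (q0, □, R)  ⊢  □[q0]b (head at position 1)
Step 2: δ(q0, b) = (q0, □, R)  ⊢  □□[q0]□ (head at position 2)

Final answer: [q0]ab ⊢ □[q0]b ⊢ □□[q0]□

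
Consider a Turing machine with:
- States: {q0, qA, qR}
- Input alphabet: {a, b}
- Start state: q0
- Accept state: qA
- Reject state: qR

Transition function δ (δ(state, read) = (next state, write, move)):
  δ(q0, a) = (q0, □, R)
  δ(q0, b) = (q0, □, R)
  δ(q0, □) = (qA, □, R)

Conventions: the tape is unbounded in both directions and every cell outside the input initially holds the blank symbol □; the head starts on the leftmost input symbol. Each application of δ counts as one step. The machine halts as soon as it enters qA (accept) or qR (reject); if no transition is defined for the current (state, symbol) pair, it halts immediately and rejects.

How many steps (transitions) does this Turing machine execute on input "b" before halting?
Step 0: [q0]b (head at position 0)
Step 1: δ(q0, b) = (q0, □, R)  ⊢  □[q0]□ (head at position 1)
Step 2: δ(q0, □) = (qA, □, R)  ⊢  □□[qA]□ (head at position 2)
The machine is in qA, so it halts and accepts.
Number of transitions executed: 2.

Final answer: 2 steps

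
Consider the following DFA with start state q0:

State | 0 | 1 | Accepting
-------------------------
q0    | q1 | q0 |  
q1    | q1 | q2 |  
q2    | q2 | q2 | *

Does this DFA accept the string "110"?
Start in q0.
Read '1': q0 → q0
Read '1': q0 → q0
Read '0': q0 → q1
Final state q1 is not accepting, so the string is rejected.

Final answer: No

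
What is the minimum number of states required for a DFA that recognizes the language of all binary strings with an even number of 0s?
Language: binary strings with an even number of 0s
Lower bound (Myhill–Nerode): the prefixes ε, 0 are pairwise distinguishable:
  ε vs 0: suffix ε distinguishes them (ε has zero 0s (accepted), 0 has one 0 (rejected))
So any DFA needs at least 2 states.
Upper bound: a DFA with 2 states exists (one state per class above).
Minimum states: 2

Final answer: 2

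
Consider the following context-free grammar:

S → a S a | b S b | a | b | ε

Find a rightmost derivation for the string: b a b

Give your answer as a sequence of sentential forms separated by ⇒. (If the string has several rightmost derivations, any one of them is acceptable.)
Start with S.
Step 1: the rightmost non-terminal is S; apply S → b S b:  b S b
Step 2: the rightmost non-terminal is S; apply S → a:  b a b

Final answer: S ⇒ b S b ⇒ b a b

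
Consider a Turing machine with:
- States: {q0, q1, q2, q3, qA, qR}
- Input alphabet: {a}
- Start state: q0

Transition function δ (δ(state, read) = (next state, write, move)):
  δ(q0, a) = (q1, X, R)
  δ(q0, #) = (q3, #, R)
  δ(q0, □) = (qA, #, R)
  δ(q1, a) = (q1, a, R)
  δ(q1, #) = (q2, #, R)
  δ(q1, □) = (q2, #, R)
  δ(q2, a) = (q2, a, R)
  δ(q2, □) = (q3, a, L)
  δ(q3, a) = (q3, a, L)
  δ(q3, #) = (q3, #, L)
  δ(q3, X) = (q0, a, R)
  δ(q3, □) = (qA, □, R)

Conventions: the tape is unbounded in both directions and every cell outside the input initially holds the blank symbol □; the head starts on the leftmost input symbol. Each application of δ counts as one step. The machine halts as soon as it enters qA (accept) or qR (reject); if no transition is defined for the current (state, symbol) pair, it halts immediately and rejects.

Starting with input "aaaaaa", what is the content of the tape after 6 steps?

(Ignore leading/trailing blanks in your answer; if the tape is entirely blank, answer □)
Step 0: [q0]aaaaaa (head at position 0)
Step 1: δ(q0, a) = (q1, X, R)  ⊢  X[q1]aaaaa (head at position 1)
Step 2: δ(q1, a) = (q1, a, R)  ⊢  Xa[q1]aaaa (head at position 2)
Step 3: δ(q1, a) = (q1, a, R)  ⊢  Xaa[q1]aaa (head at position 3)
Step 4: δ(q1, a) = (q1, a, R)  ⊢  Xaaa[q1]aa (head at position 4)
Step 5: δ(q1, a) = (q1, a, R)  ⊢  Xaaaa[q1]a (head at position 5)
Step 6: δ(q1, a) = (q1, a, R)  ⊢  Xaaaaa[q1]□ (head at position 6)
Tape after 6 steps (ignoring surrounding blanks): Xaaaaa

Final answer: Tape: Xaaaaa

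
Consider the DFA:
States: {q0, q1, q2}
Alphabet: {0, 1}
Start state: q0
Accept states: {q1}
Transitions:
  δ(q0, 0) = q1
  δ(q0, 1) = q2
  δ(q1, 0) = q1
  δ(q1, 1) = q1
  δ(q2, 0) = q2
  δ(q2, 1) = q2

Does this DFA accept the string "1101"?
Processing string "1101":
  q0 --1--> q2
  q2 --1--> q2
  q2 --0--> q2
  q2 --1--> q2
Final state: q2
Accept states: {q1}
q2 is not an accept state, so the string is rejected.

Final answer: No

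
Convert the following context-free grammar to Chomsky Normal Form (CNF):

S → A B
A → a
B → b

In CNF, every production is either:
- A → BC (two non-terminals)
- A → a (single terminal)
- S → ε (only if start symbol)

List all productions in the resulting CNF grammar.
The grammar has no ε-productions or unit productions to eliminate.
S → A B is already in CNF (two non-terminals) – keep it.
A → a is already in CNF (single terminal) – keep it.
B → b is already in CNF (single terminal) – keep it.
Resulting CNF grammar (3 productions): A → a; B → b; S → A B

Final answer: A → a; B → b; S → A B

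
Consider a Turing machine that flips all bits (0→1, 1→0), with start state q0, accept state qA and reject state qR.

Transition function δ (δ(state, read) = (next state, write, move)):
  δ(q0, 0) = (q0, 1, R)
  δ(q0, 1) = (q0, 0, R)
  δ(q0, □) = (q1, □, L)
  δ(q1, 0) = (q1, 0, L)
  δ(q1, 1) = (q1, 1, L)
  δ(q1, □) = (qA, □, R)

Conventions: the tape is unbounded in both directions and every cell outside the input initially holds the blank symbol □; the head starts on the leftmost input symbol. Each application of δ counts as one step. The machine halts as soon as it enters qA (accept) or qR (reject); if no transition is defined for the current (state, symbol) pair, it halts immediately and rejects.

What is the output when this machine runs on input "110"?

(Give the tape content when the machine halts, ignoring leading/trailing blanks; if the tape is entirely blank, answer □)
Step 0: [q0]110 (head at position 0)
Step 1: δ(q0, 1) = (q0, 0, R)  ⊢  0[q0]10 (head at position 1)
Step 2: δ(q0, 1) = (q0, 0, R)  ⊢  00[q0]0 (head at position 2)
Step 3: δ(q0, 0) = (q0, 1, R)  ⊢  001[q0]□ (head at position 3)
Step 4: δ(q0, □) = (q1, □, L)  ⊢  00[q1]1□ (head at position 2)
Step 5: δ(q1, 1) = (q1, 1, L)  ⊢  0[q1]01□ (head at position 1)
Step 6: δ(q1, 0) = (q1, 0, L)  ⊢  [q1]001□ (head at position 0)
Step 7: δ(q1, 0) = (q1, 0, L)  ⊢  [q1]□001□ (head at position -1)
Step 8: δ(q1, □) = (qA, □, R)  ⊢  □[qA]001□ (head at position 0)
The machine is in qA, so it halts and accepts.
Tape content when halted (ignoring surrounding blanks): 001

Final answer: Output: 001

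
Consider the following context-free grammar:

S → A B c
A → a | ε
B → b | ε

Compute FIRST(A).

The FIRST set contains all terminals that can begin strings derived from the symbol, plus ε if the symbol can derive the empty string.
A → a contributes a; A → ε makes A nullable, contributing ε. FIRST(A) = {a, ε}.

Final answer: {a, ε}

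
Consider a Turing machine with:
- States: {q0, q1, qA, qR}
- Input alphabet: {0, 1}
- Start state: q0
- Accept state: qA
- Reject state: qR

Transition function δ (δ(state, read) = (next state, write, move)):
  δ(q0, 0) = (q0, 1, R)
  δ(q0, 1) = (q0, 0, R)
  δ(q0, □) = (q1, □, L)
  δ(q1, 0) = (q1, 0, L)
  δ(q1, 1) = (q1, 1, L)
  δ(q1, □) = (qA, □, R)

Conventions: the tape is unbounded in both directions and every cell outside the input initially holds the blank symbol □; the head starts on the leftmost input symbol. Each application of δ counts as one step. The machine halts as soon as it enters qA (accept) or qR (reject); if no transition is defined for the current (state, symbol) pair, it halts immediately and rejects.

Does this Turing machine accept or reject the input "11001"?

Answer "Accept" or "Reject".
Step 0: [q0]11001 (head at position 0)
Step 1: δ(q0, 1) = (q0, 0, R)  ⊢  0[q0]1001 (head at position 1)
Step 2: δ(q0, 1) = (q0, 0, R)  ⊢  00[q0]001 (head at position 2)
Step 3: δ(q0, 0) = (q0, 1, R)  ⊢  001[q0]01 (head at position 3)
Step 4: δ(q0, 0) = (q0, 1, R)  ⊢  0011[q0]1 (head at position 4)
Step 5: δ(q0, 1) = (q0, 0, R)  ⊢  00110[q0]□ (head at position 5)
Step 6: δ(q0, □) = (q1, □, L)  ⊢  0011[q1]0□ (head at position 4)
Step 7: δ(q1, 0) = (q1, 0, L)  ⊢  001[q1]10□ (head at position 3)
Step 8: δ(q1, 1) = (q1, 1, L)  ⊢  00[q1]110□ (head at position 2)
Step 9: δ(q1, 1) = (q1, 1, L)  ⊢  0[q1]0110□ (head at position 1)
Step 10: δ(q1, 0) = (q1, 0, L)  ⊢  [q1]00110□ (head at position 0)
Step 11: δ(q1, 0) = (q1, 0, L)  ⊢  [q1]□00110□ (head at position -1)
Step 12: δ(q1, □) = (qA, □, R)  ⊢  □[qA]00110□ (head at position 0)
The machine is in qA, so it halts and accepts.

Final answer: Accept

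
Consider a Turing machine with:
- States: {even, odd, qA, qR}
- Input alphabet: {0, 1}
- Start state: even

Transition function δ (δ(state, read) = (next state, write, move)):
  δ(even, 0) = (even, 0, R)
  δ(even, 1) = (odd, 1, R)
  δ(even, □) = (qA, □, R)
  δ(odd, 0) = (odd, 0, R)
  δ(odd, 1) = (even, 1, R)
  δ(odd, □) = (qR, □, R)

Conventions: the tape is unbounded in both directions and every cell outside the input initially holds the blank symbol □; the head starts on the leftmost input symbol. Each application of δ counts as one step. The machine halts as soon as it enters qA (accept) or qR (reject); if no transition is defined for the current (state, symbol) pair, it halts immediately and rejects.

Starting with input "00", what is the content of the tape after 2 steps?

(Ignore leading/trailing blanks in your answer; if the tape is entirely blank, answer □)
Step 0: [even]00 (head at position 0)
Step 1: δ(even, 0) = (even, 0, R)  ⊢  0[even]0 (head at position 1)
Step 2: δ(even, 0) = (even, 0, R)  ⊢  00[even]□ (head at position 2)
Tape after 2 steps (ignoring surrounding blanks): 00

Final answer: Tape: 00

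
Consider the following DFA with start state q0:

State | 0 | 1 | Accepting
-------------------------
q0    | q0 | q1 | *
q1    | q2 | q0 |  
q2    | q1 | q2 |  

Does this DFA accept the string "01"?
Start in q0.
Read '0': q0 → q0
Read '1': q0 → q1
Final state q1 is not accepting, so the string is rejected.

Final answer: No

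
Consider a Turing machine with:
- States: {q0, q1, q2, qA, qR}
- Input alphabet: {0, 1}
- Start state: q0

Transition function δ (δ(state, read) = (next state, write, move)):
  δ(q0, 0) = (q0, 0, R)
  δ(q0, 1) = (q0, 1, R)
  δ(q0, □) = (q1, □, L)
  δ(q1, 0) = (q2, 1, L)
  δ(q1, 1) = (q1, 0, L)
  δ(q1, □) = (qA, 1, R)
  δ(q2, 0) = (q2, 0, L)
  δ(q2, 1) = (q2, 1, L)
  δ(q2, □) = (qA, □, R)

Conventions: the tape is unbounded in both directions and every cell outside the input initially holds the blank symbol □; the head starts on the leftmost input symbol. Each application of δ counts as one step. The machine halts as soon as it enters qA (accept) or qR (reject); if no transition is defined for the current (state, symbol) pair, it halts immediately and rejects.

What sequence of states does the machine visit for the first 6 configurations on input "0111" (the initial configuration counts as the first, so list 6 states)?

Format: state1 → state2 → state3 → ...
Step 0: [q0]0111 (head at position 0)
Step 1: δ(q0, 0) = (q0, 0, R)  ⊢  0[q0]111 (head at position 1)
Step 2: δ(q0, 1) = (q0, 1, R)  ⊢  01[q0]11 (head at position 2)
Step 3: δ(q0, 1) = (q0, 1, R)  ⊢  011[q0]1 (head at position 3)
Step 4: δ(q0, 1) = (q0, 1, R)  ⊢  0111[q0]□ (head at position 4)
Step 5: δ(q0, □) = (q1, □, L)  ⊢  011[q1]1□ (head at position 3)
Reading off the states of these 6 configurations: q0 → q0 → q0 → q0 → q0 → q1

Final answer: q0 → q0 → q0 → q0 → q0 → q1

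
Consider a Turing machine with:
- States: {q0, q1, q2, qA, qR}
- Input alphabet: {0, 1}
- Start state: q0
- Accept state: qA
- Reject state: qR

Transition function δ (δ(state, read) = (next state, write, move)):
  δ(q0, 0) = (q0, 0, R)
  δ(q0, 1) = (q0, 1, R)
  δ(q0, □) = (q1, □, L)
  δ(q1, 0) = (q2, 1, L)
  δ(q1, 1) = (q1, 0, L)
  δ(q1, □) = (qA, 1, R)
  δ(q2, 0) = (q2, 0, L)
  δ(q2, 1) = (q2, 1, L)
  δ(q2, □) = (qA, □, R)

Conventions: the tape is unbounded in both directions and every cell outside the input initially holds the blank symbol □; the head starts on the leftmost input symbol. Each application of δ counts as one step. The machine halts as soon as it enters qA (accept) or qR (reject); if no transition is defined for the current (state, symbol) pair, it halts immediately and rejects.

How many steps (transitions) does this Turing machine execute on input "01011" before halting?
Step 0: [q0]01011 (head at position 0)
Step 1: δ(q0, 0) = (q0, 0, R)  ⊢  0[q0]1011 (head at position 1)
Step 2: δ(q0, 1) = (q0, 1, R)  ⊢  01[q0]011 (head at position 2)
Step 3: δ(q0, 0) = (q0, 0, R)  ⊢  010[q0]11 (head at position 3)
Step 4: δ(q0, 1) = (q0, 1, R)  ⊢  0101[q0]1 (head at position 4)
Step 5: δ(q0, 1) = (q0, 1, R)  ⊢  01011[q0]□ (head at position 5)
Step 6: δ(q0, □) = (q1, □, L)  ⊢  0101[q1]1□ (head at position 4)
Step 7: δ(q1, 1) = (q1, 0, L)  ⊢  010[q1]10□ (head at position 3)
Step 8: δ(q1, 1) = (q1, 0, L)  ⊢  01[q1]000□ (head at position 2)
Step 9: δ(q1, 0) = (q2, 1, L)  ⊢  0[q2]1100□ (head at position 1)
Step 10: δ(q2, 1) = (q2, 1, L)  ⊢  [q2]01100□ (head at position 0)
Step 11: δ(q2, 0) = (q2, 0, L)  ⊢  [q2]□01100□ (head at position -1)
Step 12: δ(q2, □) = (qA, □, R)  ⊢  □[qA]01100□ (head at position 0)
The machine is in qA, so it halts and accepts.
Number of transitions executed: 12.

Final answer: 12 steps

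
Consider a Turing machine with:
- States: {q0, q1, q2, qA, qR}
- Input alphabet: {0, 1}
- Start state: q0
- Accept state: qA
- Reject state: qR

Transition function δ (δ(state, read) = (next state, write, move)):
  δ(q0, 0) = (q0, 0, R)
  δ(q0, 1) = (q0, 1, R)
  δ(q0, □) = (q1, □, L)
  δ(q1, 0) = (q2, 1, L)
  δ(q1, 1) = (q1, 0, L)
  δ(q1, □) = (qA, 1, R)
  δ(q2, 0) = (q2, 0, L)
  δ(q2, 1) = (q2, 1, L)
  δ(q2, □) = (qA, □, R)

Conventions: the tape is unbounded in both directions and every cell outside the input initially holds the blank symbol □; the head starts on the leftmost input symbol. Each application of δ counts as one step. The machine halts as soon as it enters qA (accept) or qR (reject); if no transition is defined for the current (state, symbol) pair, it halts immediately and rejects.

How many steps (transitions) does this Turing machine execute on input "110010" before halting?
Step 0: [q0]110010 (head at position 0)
Step 1: δ(q0, 1) = (q0, 1, R)  ⊢  1[q0]10010 (head at position 1)
Step 2: δ(q0, 1) = (q0, 1, R)  ⊢  11[q0]0010 (head at position 2)
Step 3: δ(q0, 0) = (q0, 0, R)  ⊢  110[q0]010 (head at position 3)
Step 4: δ(q0, 0) = (q0, 0, R)  ⊢  1100[q0]10 (head at position 4)
Step 5: δ(q0, 1) = (q0, 1, R)  ⊢  11001[q0]0 (head at position 5)
Step 6: δ(q0, 0) = (q0, 0, R)  ⊢  110010[q0]□ (head at position 6)
Step 7: δ(q0, □) = (q1, □, L)  ⊢  11001[q1]0□ (head at position 5)
Step 8: δ(q1, 0) = (q2, 1, L)  ⊢  1100[q2]11□ (head at position 4)
Step 9: δ(q2, 1) = (q2, 1, L)  ⊢  110[q2]011□ (head at position 3)
Step 10: δ(q2, 0) = (q2, 0, L)  ⊢  11[q2]0011□ (head at position 2)
Step 11: δ(q2, 0) = (q2, 0, L)  ⊢  1[q2]10011□ (head at position 1)
Step 12: δ(q2, 1) = (q2, 1, L)  ⊢  [q2]110011□ (head at position 0)
Step 13: δ(q2, 1) = (q2, 1, L)  ⊢  [q2]□110011□ (head at position -1)
Step 14: δ(q2, □) = (qA, □, R)  ⊢  □[qA]110011□ (head at position 0)
The machine is in qA, so it halts and accepts.
Number of transitions executed: 14.

Final answer: 14 steps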